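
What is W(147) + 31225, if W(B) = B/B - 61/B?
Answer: 4590161/147 ≈ 31226.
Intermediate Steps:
W(B) = 1 - 61/B
W(147) + 31225 = (-61 + 147)/147 + 31225 = (1/147)*86 + 31225 = 86/147 + 31225 = 4590161/147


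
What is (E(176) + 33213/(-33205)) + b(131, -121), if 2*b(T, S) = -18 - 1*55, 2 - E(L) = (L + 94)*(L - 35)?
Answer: -2530586271/66410 ≈ -38106.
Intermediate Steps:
E(L) = 2 - (-35 + L)*(94 + L) (E(L) = 2 - (L + 94)*(L - 35) = 2 - (94 + L)*(-35 + L) = 2 - (-35 + L)*(94 + L))
b(T, S) = -73/2 (b(T, S) = (-18 - 1*55)/2 = (-18 - 55)/2 = (1/2)*(-73) = -73/2)
(E(176) + 33213/(-33205)) + b(131, -121) = ((3292 - 1*176**2 - 59*176) + 33213/(-33205)) - 73/2 = ((3292 - 1*30976 - 10384) + 33213*(-1/33205)) - 73/2 = ((3292 - 30976 - 10384) - 33213/33205) - 73/2 = (-38068 - 33213/33205) - 73/2 = -1264081153/33205 - 73/2 = -2530586271/66410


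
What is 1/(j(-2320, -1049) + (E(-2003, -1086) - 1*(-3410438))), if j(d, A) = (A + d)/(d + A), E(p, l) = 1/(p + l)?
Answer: 3089/10534846070 ≈ 2.9322e-7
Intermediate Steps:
E(p, l) = 1/(l + p)
j(d, A) = 1 (j(d, A) = (A + d)/(A + d) = 1)
1/(j(-2320, -1049) + (E(-2003, -1086) - 1*(-3410438))) = 1/(1 + (1/(-1086 - 2003) - 1*(-3410438))) = 1/(1 + (1/(-3089) + 3410438)) = 1/(1 + (-1/3089 + 3410438)) = 1/(1 + 10534842981/3089) = 1/(10534846070/3089) = 3089/10534846070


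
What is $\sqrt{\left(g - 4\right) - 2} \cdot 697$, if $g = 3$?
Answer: $697 i \sqrt{3} \approx 1207.2 i$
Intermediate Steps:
$\sqrt{\left(g - 4\right) - 2} \cdot 697 = \sqrt{\left(3 - 4\right) - 2} \cdot 697 = \sqrt{-1 - 2} \cdot 697 = \sqrt{-3} \cdot 697 = i \sqrt{3} \cdot 697 = 697 i \sqrt{3}$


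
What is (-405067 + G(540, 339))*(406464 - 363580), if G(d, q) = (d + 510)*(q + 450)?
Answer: 18156356572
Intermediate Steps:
G(d, q) = (450 + q)*(510 + d) (G(d, q) = (510 + d)*(450 + q) = (450 + q)*(510 + d))
(-405067 + G(540, 339))*(406464 - 363580) = (-405067 + (229500 + 450*540 + 510*339 + 540*339))*(406464 - 363580) = (-405067 + (229500 + 243000 + 172890 + 183060))*42884 = (-405067 + 828450)*42884 = 423383*42884 = 18156356572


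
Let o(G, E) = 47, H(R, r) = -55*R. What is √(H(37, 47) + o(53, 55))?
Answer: 2*I*√497 ≈ 44.587*I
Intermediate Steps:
√(H(37, 47) + o(53, 55)) = √(-55*37 + 47) = √(-2035 + 47) = √(-1988) = 2*I*√497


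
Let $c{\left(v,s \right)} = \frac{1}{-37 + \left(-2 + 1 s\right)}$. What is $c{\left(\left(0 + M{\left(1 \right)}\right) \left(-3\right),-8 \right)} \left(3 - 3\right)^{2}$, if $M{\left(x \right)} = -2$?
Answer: $0$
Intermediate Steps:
$c{\left(v,s \right)} = \frac{1}{-39 + s}$ ($c{\left(v,s \right)} = \frac{1}{-37 + \left(-2 + s\right)} = \frac{1}{-39 + s}$)
$c{\left(\left(0 + M{\left(1 \right)}\right) \left(-3\right),-8 \right)} \left(3 - 3\right)^{2} = \frac{\left(3 - 3\right)^{2}}{-39 - 8} = \frac{0^{2}}{-47} = \left(- \frac{1}{47}\right) 0 = 0$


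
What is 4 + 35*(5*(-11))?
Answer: -1921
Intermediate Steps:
4 + 35*(5*(-11)) = 4 + 35*(-55) = 4 - 1925 = -1921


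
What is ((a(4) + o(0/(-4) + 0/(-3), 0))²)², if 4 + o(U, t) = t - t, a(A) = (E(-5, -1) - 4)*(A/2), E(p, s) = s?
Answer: 38416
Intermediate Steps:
a(A) = -5*A/2 (a(A) = (-1 - 4)*(A/2) = -5*A/2)
o(U, t) = -4 (o(U, t) = -4 + (t - t) = -4 + 0 = -4)
((a(4) + o(0/(-4) + 0/(-3), 0))²)² = ((-5/2*4 - 4)²)² = ((-10 - 4)²)² = ((-14)²)² = 196² = 38416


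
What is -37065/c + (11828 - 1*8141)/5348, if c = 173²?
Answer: -87875397/160060292 ≈ -0.54901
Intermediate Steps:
c = 29929
-37065/c + (11828 - 1*8141)/5348 = -37065/29929 + (11828 - 1*8141)/5348 = -37065*1/29929 + (11828 - 8141)*(1/5348) = -37065/29929 + 3687*(1/5348) = -37065/29929 + 3687/5348 = -87875397/160060292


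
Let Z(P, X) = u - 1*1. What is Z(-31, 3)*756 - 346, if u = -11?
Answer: -9418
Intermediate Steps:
Z(P, X) = -12 (Z(P, X) = -11 - 1*1 = -11 - 1 = -12)
Z(-31, 3)*756 - 346 = -12*756 - 346 = -9072 - 346 = -9418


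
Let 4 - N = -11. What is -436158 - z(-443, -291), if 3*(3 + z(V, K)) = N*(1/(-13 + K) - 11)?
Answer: -132574395/304 ≈ -4.3610e+5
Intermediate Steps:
N = 15 (N = 4 - 1*(-11) = 4 + 11 = 15)
z(V, K) = -58 + 5/(-13 + K) (z(V, K) = -3 + (15*(1/(-13 + K) - 11))/3 = -3 + (15*(-11 + 1/(-13 + K)))/3 = -3 + (-165 + 15/(-13 + K))/3 = -3 + (-55 + 5/(-13 + K)) = -58 + 5/(-13 + K))
-436158 - z(-443, -291) = -436158 - (759 - 58*(-291))/(-13 - 291) = -436158 - (759 + 16878)/(-304) = -436158 - (-1)*17637/304 = -436158 - 1*(-17637/304) = -436158 + 17637/304 = -132574395/304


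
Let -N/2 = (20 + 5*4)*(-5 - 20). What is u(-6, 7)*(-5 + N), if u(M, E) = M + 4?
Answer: -3990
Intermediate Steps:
u(M, E) = 4 + M
N = 2000 (N = -2*(20 + 5*4)*(-5 - 20) = -2*(20 + 20)*(-25) = -80*(-25) = -2*(-1000) = 2000)
u(-6, 7)*(-5 + N) = (4 - 6)*(-5 + 2000) = -2*1995 = -3990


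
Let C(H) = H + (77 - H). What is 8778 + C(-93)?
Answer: 8855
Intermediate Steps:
C(H) = 77
8778 + C(-93) = 8778 + 77 = 8855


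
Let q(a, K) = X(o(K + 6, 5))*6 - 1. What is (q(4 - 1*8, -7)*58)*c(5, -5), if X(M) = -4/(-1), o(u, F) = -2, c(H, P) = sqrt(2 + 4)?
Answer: 1334*sqrt(6) ≈ 3267.6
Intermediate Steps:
c(H, P) = sqrt(6)
X(M) = 4 (X(M) = -4*(-1) = 4)
q(a, K) = 23 (q(a, K) = 4*6 - 1 = 24 - 1 = 23)
(q(4 - 1*8, -7)*58)*c(5, -5) = (23*58)*sqrt(6) = 1334*sqrt(6)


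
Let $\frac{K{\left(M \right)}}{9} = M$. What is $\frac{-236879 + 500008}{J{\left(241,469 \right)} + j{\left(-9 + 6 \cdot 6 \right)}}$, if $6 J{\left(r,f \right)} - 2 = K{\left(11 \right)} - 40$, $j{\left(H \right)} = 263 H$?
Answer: $\frac{1578774}{42667} \approx 37.002$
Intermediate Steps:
$K{\left(M \right)} = 9 M$
$J{\left(r,f \right)} = \frac{61}{6}$ ($J{\left(r,f \right)} = \frac{1}{3} + \frac{9 \cdot 11 - 40}{6} = \frac{1}{3} + \frac{99 - 40}{6} = \frac{1}{3} + \frac{1}{6} \cdot 59 = \frac{1}{3} + \frac{59}{6} = \frac{61}{6}$)
$\frac{-236879 + 500008}{J{\left(241,469 \right)} + j{\left(-9 + 6 \cdot 6 \right)}} = \frac{-236879 + 500008}{\frac{61}{6} + 263 \left(-9 + 6 \cdot 6\right)} = \frac{263129}{\frac{61}{6} + 263 \left(-9 + 36\right)} = \frac{263129}{\frac{61}{6} + 263 \cdot 27} = \frac{263129}{\frac{61}{6} + 7101} = \frac{263129}{\frac{42667}{6}} = 263129 \cdot \frac{6}{42667} = \frac{1578774}{42667}$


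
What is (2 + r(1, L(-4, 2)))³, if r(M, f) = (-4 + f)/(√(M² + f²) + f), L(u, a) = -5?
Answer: -351181 - 68877*√26 ≈ -7.0239e+5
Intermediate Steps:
r(M, f) = (-4 + f)/(f + √(M² + f²))
(2 + r(1, L(-4, 2)))³ = (2 + (-4 - 5)/(-5 + √(1² + (-5)²)))³ = (2 - 9/(-5 + √(1 + 25)))³ = (2 - 9/(-5 + √26))³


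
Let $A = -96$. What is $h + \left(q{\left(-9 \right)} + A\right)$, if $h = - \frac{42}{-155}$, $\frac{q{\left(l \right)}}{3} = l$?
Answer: $- \frac{19023}{155} \approx -122.73$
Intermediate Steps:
$q{\left(l \right)} = 3 l$
$h = \frac{42}{155}$ ($h = \left(-42\right) \left(- \frac{1}{155}\right) = \frac{42}{155} \approx 0.27097$)
$h + \left(q{\left(-9 \right)} + A\right) = \frac{42}{155} + \left(3 \left(-9\right) - 96\right) = \frac{42}{155} - 123 = - \frac{19023}{155}$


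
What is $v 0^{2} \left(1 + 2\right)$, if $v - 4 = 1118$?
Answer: $0$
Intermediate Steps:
$v = 1122$ ($v = 4 + 1118 = 1122$)
$v 0^{2} \left(1 + 2\right) = 1122 \cdot 0^{2} \left(1 + 2\right) = 1122 \cdot 0 \cdot 3 = 1122 \cdot 0 = 0$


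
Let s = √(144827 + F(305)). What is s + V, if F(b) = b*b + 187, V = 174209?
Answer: 174209 + √238039 ≈ 1.7470e+5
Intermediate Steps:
F(b) = 187 + b² (F(b) = b² + 187 = 187 + b²)
s = √238039 (s = √(144827 + (187 + 305²)) = √(144827 + (187 + 93025)) = √(144827 + 93212) = √238039 ≈ 487.89)
s + V = √238039 + 174209 = 174209 + √238039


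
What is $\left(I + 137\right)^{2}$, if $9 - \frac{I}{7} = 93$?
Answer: $203401$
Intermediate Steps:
$I = -588$ ($I = 63 - 651 = -588$)
$\left(I + 137\right)^{2} = \left(-588 + 137\right)^{2} = \left(-451\right)^{2} = 203401$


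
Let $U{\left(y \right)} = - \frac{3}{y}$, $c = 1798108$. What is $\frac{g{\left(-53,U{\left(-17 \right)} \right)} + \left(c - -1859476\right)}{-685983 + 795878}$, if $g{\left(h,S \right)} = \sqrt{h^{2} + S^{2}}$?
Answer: $\frac{3657584}{109895} + \frac{\sqrt{811810}}{1868215} \approx 33.283$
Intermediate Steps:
$g{\left(h,S \right)} = \sqrt{S^{2} + h^{2}}$
$\frac{g{\left(-53,U{\left(-17 \right)} \right)} + \left(c - -1859476\right)}{-685983 + 795878} = \frac{\sqrt{\left(- \frac{3}{-17}\right)^{2} + \left(-53\right)^{2}} + \left(1798108 - -1859476\right)}{-685983 + 795878} = \frac{\sqrt{\left(\left(-3\right) \left(- \frac{1}{17}\right)\right)^{2} + 2809} + \left(1798108 + 1859476\right)}{109895} = \left(\sqrt{\left(\frac{3}{17}\right)^{2} + 2809} + 3657584\right) \frac{1}{109895} = \left(\sqrt{\frac{9}{289} + 2809} + 3657584\right) \frac{1}{109895} = \left(\sqrt{\frac{811810}{289}} + 3657584\right) \frac{1}{109895} = \left(\frac{\sqrt{811810}}{17} + 3657584\right) \frac{1}{109895} = \left(3657584 + \frac{\sqrt{811810}}{17}\right) \frac{1}{109895} = \frac{3657584}{109895} + \frac{\sqrt{811810}}{1868215}$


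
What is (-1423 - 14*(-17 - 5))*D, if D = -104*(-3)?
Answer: -347880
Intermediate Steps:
D = 312
(-1423 - 14*(-17 - 5))*D = (-1423 - 14*(-17 - 5))*312 = (-1423 - 14*(-22))*312 = (-1423 + 308)*312 = -1115*312 = -347880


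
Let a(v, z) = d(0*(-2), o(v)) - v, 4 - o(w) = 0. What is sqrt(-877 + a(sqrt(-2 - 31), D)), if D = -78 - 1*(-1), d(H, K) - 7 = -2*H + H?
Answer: sqrt(-870 - I*sqrt(33)) ≈ 0.09738 - 29.496*I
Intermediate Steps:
o(w) = 4 (o(w) = 4 - 1*0 = 4 + 0 = 4)
d(H, K) = 7 - H (d(H, K) = 7 + (-2*H + H) = 7 - H)
D = -77 (D = -78 + 1 = -77)
a(v, z) = 7 - v (a(v, z) = (7 - 0*(-2)) - v = (7 - 1*0) - v = (7 + 0) - v = 7 - v)
sqrt(-877 + a(sqrt(-2 - 31), D)) = sqrt(-877 + (7 - sqrt(-2 - 31))) = sqrt(-877 + (7 - sqrt(-33))) = sqrt(-877 + (7 - I*sqrt(33))) = sqrt(-870 - I*sqrt(33))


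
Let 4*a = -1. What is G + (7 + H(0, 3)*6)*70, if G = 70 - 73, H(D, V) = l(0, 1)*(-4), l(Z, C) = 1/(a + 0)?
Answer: 7207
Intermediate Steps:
a = -1/4 (a = (1/4)*(-1) = -1/4 ≈ -0.25000)
l(Z, C) = -4 (l(Z, C) = 1/(-1/4 + 0) = 1/(-1/4) = -4)
H(D, V) = 16 (H(D, V) = -4*(-4) = 16)
G = -3
G + (7 + H(0, 3)*6)*70 = -3 + (7 + 16*6)*70 = -3 + (7 + 96)*70 = -3 + 103*70 = -3 + 7210 = 7207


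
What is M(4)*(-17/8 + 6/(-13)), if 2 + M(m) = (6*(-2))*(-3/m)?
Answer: -1883/104 ≈ -18.106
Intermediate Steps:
M(m) = -2 + 36/m (M(m) = -2 + (6*(-2))*(-3/m) = -2 - (-36)/m = -2 + 36/m)
M(4)*(-17/8 + 6/(-13)) = (-2 + 36/4)*(-17/8 + 6/(-13)) = (-2 + 36*(1/4))*(-17*1/8 + 6*(-1/13)) = (-2 + 9)*(-17/8 - 6/13) = 7*(-269/104) = -1883/104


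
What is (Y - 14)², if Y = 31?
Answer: 289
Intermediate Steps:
(Y - 14)² = (31 - 14)² = 17² = 289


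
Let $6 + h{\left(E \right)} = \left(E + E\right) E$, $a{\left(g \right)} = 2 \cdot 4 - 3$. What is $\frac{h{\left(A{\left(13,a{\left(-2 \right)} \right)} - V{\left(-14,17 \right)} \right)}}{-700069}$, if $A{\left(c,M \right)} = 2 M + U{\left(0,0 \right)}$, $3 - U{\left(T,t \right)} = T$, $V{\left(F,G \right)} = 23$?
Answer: $- \frac{194}{700069} \approx -0.00027712$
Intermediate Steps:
$a{\left(g \right)} = 5$ ($a{\left(g \right)} = 8 - 3 = 5$)
$U{\left(T,t \right)} = 3 - T$
$A{\left(c,M \right)} = 3 + 2 M$ ($A{\left(c,M \right)} = 2 M + \left(3 - 0\right) = 2 M + \left(3 + 0\right) = 2 M + 3 = 3 + 2 M$)
$h{\left(E \right)} = -6 + 2 E^{2}$ ($h{\left(E \right)} = -6 + \left(E + E\right) E = -6 + 2 E E = -6 + 2 E^{2}$)
$\frac{h{\left(A{\left(13,a{\left(-2 \right)} \right)} - V{\left(-14,17 \right)} \right)}}{-700069} = \frac{-6 + 2 \left(\left(3 + 2 \cdot 5\right) - 23\right)^{2}}{-700069} = \left(-6 + 2 \left(\left(3 + 10\right) - 23\right)^{2}\right) \left(- \frac{1}{700069}\right) = \left(-6 + 2 \left(13 - 23\right)^{2}\right) \left(- \frac{1}{700069}\right) = \left(-6 + 2 \left(-10\right)^{2}\right) \left(- \frac{1}{700069}\right) = \left(-6 + 2 \cdot 100\right) \left(- \frac{1}{700069}\right) = \left(-6 + 200\right) \left(- \frac{1}{700069}\right) = 194 \left(- \frac{1}{700069}\right) = - \frac{194}{700069}$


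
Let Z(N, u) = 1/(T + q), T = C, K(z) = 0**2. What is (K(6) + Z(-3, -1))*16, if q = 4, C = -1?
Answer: 16/3 ≈ 5.3333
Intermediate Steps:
K(z) = 0
T = -1
Z(N, u) = 1/3 (Z(N, u) = 1/(-1 + 4) = 1/3)
(K(6) + Z(-3, -1))*16 = (0 + 1/3)*16 = (1/3)*16 = 16/3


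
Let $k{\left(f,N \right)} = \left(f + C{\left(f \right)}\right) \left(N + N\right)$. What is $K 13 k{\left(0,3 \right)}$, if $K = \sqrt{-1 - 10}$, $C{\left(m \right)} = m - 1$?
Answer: $- 78 i \sqrt{11} \approx - 258.7 i$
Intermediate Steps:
$C{\left(m \right)} = -1 + m$ ($C{\left(m \right)} = m - 1 = -1 + m$)
$k{\left(f,N \right)} = 2 N \left(-1 + 2 f\right)$ ($k{\left(f,N \right)} = \left(f + \left(-1 + f\right)\right) \left(N + N\right) = \left(-1 + 2 f\right) 2 N = 2 N \left(-1 + 2 f\right)$)
$K = i \sqrt{11}$ ($K = \sqrt{-11} = i \sqrt{11} \approx 3.3166 i$)
$K 13 k{\left(0,3 \right)} = i \sqrt{11} \cdot 13 \cdot 2 \cdot 3 \left(-1 + 2 \cdot 0\right) = i \sqrt{11} \cdot 13 \cdot 2 \cdot 3 \left(-1 + 0\right) = i \sqrt{11} \cdot 13 \cdot 2 \cdot 3 \left(-1\right) = i \sqrt{11} \cdot 13 \left(-6\right) = i \sqrt{11} \left(-78\right) = - 78 i \sqrt{11}$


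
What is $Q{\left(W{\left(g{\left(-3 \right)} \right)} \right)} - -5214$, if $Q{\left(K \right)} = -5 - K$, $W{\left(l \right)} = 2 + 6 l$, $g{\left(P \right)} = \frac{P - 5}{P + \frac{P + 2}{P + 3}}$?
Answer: $5207$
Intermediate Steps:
$g{\left(P \right)} = \frac{-5 + P}{P + \frac{2 + P}{3 + P}}$
$Q{\left(W{\left(g{\left(-3 \right)} \right)} \right)} - -5214 = \left(-5 - \left(2 + 6 \frac{-15 + \left(-3\right)^{2} - -6}{2 + \left(-3\right)^{2} + 4 \left(-3\right)}\right)\right) - -5214 = \left(-5 - \left(2 + 6 \frac{-15 + 9 + 6}{2 + 9 - 12}\right)\right) + 5214 = \left(-5 - \left(2 + 6 \frac{1}{-1} \cdot 0\right)\right) + 5214 = \left(-5 - \left(2 + 6 \left(\left(-1\right) 0\right)\right)\right) + 5214 = \left(-5 - \left(2 + 6 \cdot 0\right)\right) + 5214 = \left(-5 - \left(2 + 0\right)\right) + 5214 = \left(-5 - 2\right) + 5214 = -7 + 5214 = 5207$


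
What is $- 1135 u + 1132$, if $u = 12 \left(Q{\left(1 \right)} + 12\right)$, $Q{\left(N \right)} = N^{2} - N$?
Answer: $-162308$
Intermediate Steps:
$u = 144$ ($u = 12 \left(1 \left(-1 + 1\right) + 12\right) = 12 \left(1 \cdot 0 + 12\right) = 12 \left(0 + 12\right) = 12 \cdot 12 = 144$)
$- 1135 u + 1132 = \left(-1135\right) 144 + 1132 = -163440 + 1132 = -162308$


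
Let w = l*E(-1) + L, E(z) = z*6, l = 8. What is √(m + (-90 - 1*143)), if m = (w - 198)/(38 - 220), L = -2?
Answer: I*√1918189/91 ≈ 15.22*I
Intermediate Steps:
E(z) = 6*z
w = -50 (w = 8*(6*(-1)) - 2 = 8*(-6) - 2 = -48 - 2 = -50)
m = 124/91 (m = (-50 - 198)/(38 - 220) = -248/(-182) = -248*(-1/182) = 124/91 ≈ 1.3626)
√(m + (-90 - 1*143)) = √(124/91 + (-90 - 1*143)) = √(124/91 + (-90 - 143)) = √(124/91 - 233) = √(-21079/91) = I*√1918189/91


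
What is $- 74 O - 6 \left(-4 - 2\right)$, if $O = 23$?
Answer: $-1666$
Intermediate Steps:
$- 74 O - 6 \left(-4 - 2\right) = \left(-74\right) 23 - 6 \left(-4 - 2\right) = -1702 - -36 = -1702 + 36 = -1666$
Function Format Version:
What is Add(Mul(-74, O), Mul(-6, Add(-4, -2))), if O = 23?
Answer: -1666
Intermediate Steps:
Add(Mul(-74, O), Mul(-6, Add(-4, -2))) = Add(Mul(-74, 23), Mul(-6, Add(-4, -2))) = Add(-1702, Mul(-6, -6)) = Add(-1702, 36) = -1666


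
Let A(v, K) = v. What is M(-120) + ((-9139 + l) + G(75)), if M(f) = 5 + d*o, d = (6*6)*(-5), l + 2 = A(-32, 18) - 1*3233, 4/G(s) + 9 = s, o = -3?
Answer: -391411/33 ≈ -11861.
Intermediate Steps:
G(s) = 4/(-9 + s)
l = -3267 (l = -2 + (-32 - 1*3233) = -2 + (-32 - 3233) = -2 - 3265 = -3267)
d = -180 (d = 36*(-5) = -180)
M(f) = 545 (M(f) = 5 - 180*(-3) = 5 + 540 = 545)
M(-120) + ((-9139 + l) + G(75)) = 545 + ((-9139 - 3267) + 4/(-9 + 75)) = 545 + (-12406 + 4/66) = 545 + (-12406 + 4*(1/66)) = 545 + (-12406 + 2/33) = 545 - 409396/33 = -391411/33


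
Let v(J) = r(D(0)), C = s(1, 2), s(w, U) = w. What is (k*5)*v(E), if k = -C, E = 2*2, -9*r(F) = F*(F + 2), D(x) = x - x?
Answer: 0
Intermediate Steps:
C = 1
D(x) = 0
r(F) = -F*(2 + F)/9 (r(F) = -F*(F + 2)/9 = -F*(2 + F)/9)
E = 4
v(J) = 0 (v(J) = -⅑*0*(2 + 0) = -⅑*0*2 = 0)
k = -1 (k = -1*1 = -1)
(k*5)*v(E) = -1*5*0 = -5*0 = 0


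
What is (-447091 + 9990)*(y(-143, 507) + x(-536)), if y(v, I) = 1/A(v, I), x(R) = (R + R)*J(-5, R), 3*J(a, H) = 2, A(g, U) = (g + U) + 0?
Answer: 48731328959/156 ≈ 3.1238e+8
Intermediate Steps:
A(g, U) = U + g (A(g, U) = (U + g) + 0 = U + g)
J(a, H) = 2/3 (J(a, H) = (1/3)*2 = 2/3)
x(R) = 4*R/3 (x(R) = (R + R)*(2/3) = (2*R)*(2/3) = 4*R/3)
y(v, I) = 1/(I + v)
(-447091 + 9990)*(y(-143, 507) + x(-536)) = (-447091 + 9990)*(1/(507 - 143) + (4/3)*(-536)) = -437101*(1/364 - 2144/3) = -437101*(-780413/1092) = 48731328959/156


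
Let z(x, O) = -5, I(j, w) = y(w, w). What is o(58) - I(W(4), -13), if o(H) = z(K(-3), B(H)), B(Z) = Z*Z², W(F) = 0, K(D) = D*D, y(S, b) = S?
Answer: 8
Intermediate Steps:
K(D) = D²
B(Z) = Z³
I(j, w) = w
o(H) = -5
o(58) - I(W(4), -13) = -5 - 1*(-13) = -5 + 13 = 8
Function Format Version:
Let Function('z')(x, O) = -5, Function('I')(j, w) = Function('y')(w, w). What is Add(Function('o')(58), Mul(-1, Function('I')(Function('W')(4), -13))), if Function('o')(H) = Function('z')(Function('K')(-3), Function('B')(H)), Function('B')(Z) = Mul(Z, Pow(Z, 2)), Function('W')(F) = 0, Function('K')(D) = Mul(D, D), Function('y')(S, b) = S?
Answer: 8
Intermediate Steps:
Function('K')(D) = Pow(D, 2)
Function('B')(Z) = Pow(Z, 3)
Function('I')(j, w) = w
Function('o')(H) = -5
Add(Function('o')(58), Mul(-1, Function('I')(Function('W')(4), -13))) = Add(-5, Mul(-1, -13)) = Add(-5, 13) = 8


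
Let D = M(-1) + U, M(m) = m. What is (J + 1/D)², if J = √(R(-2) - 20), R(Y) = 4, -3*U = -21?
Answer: -575/36 + 4*I/3 ≈ -15.972 + 1.3333*I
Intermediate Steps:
U = 7 (U = -⅓*(-21) = 7)
D = 6 (D = -1 + 7 = 6)
J = 4*I (J = √(4 - 20) = √(-16) = 4*I ≈ 4.0*I)
(J + 1/D)² = (4*I + 1/6)² = (4*I + ⅙)² = (⅙ + 4*I)²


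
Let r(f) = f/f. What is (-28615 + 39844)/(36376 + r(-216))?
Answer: 11229/36377 ≈ 0.30868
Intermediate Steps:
r(f) = 1
(-28615 + 39844)/(36376 + r(-216)) = (-28615 + 39844)/(36376 + 1) = 11229/36377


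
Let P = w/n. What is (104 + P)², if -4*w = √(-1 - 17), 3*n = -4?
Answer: 1384367/128 + 117*I*√2 ≈ 10815.0 + 165.46*I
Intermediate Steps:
n = -4/3 (n = (⅓)*(-4) = -4/3 ≈ -1.3333)
w = -3*I*√2/4 (w = -√(-1 - 17)/4 = -3*I*√2/4 ≈ -1.0607*I)
P = 9*I*√2/16 (P = (-3*I*√2/4)/(-4/3) = -3*I*√2/4*(-¾) = 9*I*√2/16 ≈ 0.7955*I)
(104 + P)² = (104 + 9*I*√2/16)²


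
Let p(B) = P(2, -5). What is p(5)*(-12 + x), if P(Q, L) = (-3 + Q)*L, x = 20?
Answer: 40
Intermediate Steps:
P(Q, L) = L*(-3 + Q)
p(B) = 5 (p(B) = -5*(-3 + 2) = -5*(-1) = 5)
p(5)*(-12 + x) = 5*(-12 + 20) = 5*8 = 40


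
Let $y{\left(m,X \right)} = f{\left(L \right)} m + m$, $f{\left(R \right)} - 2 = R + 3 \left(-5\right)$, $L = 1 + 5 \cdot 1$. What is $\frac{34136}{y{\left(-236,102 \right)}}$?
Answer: $\frac{4267}{177} \approx 24.107$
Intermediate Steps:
$L = 6$ ($L = 1 + 5 = 6$)
$f{\left(R \right)} = -13 + R$ ($f{\left(R \right)} = 2 + \left(R + 3 \left(-5\right)\right) = 2 + \left(R - 15\right) = 2 + \left(-15 + R\right) = -13 + R$)
$y{\left(m,X \right)} = - 6 m$ ($y{\left(m,X \right)} = \left(-13 + 6\right) m + m = - 7 m + m = - 6 m$)
$\frac{34136}{y{\left(-236,102 \right)}} = \frac{34136}{\left(-6\right) \left(-236\right)} = \frac{34136}{1416} = 34136 \cdot \frac{1}{1416} = \frac{4267}{177}$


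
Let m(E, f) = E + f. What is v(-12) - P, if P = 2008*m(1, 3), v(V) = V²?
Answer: -7888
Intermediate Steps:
P = 8032 (P = 2008*(1 + 3) = 2008*4 = 8032)
v(-12) - P = (-12)² - 1*8032 = 144 - 8032 = -7888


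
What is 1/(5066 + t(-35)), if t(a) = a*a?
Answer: 1/6291 ≈ 0.00015896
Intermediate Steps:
t(a) = a**2
1/(5066 + t(-35)) = 1/(5066 + (-35)**2) = 1/(5066 + 1225) = 1/6291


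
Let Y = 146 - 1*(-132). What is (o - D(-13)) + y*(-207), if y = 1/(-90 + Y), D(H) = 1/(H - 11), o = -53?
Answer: -60979/1128 ≈ -54.059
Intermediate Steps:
Y = 278 (Y = 146 + 132 = 278)
D(H) = 1/(-11 + H)
y = 1/188 (y = 1/(-90 + 278) = 1/188 ≈ 0.0053191)
(o - D(-13)) + y*(-207) = (-53 - 1/(-11 - 13)) + (1/188)*(-207) = (-53 - 1/(-24)) - 207/188 = (-53 - 1*(-1/24)) - 207/188 = (-53 + 1/24) - 207/188 = -1271/24 - 207/188 = -60979/1128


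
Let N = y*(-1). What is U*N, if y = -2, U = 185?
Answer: 370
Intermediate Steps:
N = 2 (N = -2*(-1) = 2)
U*N = 185*2 = 370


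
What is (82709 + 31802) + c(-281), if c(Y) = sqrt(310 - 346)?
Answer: 114511 + 6*I ≈ 1.1451e+5 + 6.0*I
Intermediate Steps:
c(Y) = 6*I (c(Y) = sqrt(-36) = 6*I)
(82709 + 31802) + c(-281) = (82709 + 31802) + 6*I = 114511 + 6*I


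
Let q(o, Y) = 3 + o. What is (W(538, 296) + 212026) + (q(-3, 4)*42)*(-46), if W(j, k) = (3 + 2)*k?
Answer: 213506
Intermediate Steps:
W(j, k) = 5*k
(W(538, 296) + 212026) + (q(-3, 4)*42)*(-46) = (5*296 + 212026) + ((3 - 3)*42)*(-46) = (1480 + 212026) + (0*42)*(-46) = 213506 + 0*(-46) = 213506 + 0 = 213506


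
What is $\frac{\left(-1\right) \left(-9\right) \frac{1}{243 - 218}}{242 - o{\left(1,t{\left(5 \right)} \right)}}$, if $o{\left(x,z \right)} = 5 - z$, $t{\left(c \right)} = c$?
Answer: $\frac{9}{6050} \approx 0.0014876$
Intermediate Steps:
$\frac{\left(-1\right) \left(-9\right) \frac{1}{243 - 218}}{242 - o{\left(1,t{\left(5 \right)} \right)}} = \frac{\left(-1\right) \left(-9\right) \frac{1}{243 - 218}}{242 - \left(5 - 5\right)} = \frac{9 \cdot \frac{1}{25}}{242 - \left(5 - 5\right)} = \frac{9 \cdot \frac{1}{25}}{242 - 0} = \frac{9}{25 \left(242 + 0\right)} = \frac{9}{25 \cdot 242} = \frac{9}{25} \cdot \frac{1}{242} = \frac{9}{6050}$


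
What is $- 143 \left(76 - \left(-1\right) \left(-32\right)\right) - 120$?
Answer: $-6412$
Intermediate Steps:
$- 143 \left(76 - \left(-1\right) \left(-32\right)\right) - 120 = - 143 \left(76 - 32\right) - 120 = \left(-143\right) 44 - 120 = -6292 - 120 = -6412$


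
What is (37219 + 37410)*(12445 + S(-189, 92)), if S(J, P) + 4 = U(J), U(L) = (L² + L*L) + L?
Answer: 6245999526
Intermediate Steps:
U(L) = L + 2*L² (U(L) = (L² + L²) + L = 2*L² + L = L + 2*L²)
S(J, P) = -4 + J*(1 + 2*J)
(37219 + 37410)*(12445 + S(-189, 92)) = (37219 + 37410)*(12445 + (-4 - 189*(1 + 2*(-189)))) = 74629*(12445 + (-4 - 189*(1 - 378))) = 74629*(12445 + (-4 - 189*(-377))) = 74629*(12445 + (-4 + 71253)) = 74629*(12445 + 71249) = 74629*83694 = 6245999526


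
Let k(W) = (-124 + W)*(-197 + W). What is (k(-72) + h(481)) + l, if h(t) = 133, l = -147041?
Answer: -94184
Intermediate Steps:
k(W) = (-197 + W)*(-124 + W)
(k(-72) + h(481)) + l = ((24428 + (-72)² - 321*(-72)) + 133) - 147041 = ((24428 + 5184 + 23112) + 133) - 147041 = (52724 + 133) - 147041 = 52857 - 147041 = -94184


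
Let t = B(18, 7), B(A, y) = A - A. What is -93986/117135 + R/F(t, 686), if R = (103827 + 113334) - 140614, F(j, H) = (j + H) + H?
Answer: 8837384053/160709220 ≈ 54.990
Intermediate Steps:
B(A, y) = 0
t = 0
F(j, H) = j + 2*H (F(j, H) = (H + j) + H = j + 2*H)
R = 76547 (R = 217161 - 140614 = 76547)
-93986/117135 + R/F(t, 686) = -93986/117135 + 76547/(0 + 2*686) = -93986*1/117135 + 76547/(0 + 1372) = -93986/117135 + 76547/1372 = 8837384053/160709220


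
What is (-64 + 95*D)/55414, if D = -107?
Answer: -10229/55414 ≈ -0.18459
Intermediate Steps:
(-64 + 95*D)/55414 = (-64 + 95*(-107))/55414 = (-64 - 10165)*(1/55414) = -10229*1/55414 = -10229/55414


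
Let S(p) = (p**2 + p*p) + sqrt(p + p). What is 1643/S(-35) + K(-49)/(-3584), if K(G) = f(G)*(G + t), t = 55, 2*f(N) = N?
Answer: 31243331/43904512 - 1643*I*sqrt(70)/6002570 ≈ 0.71162 - 0.0022901*I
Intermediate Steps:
f(N) = N/2
S(p) = 2*p**2 + sqrt(2)*sqrt(p) (S(p) = (p**2 + p**2) + sqrt(2*p) = 2*p**2 + sqrt(2)*sqrt(p))
K(G) = G*(55 + G)/2 (K(G) = (G/2)*(G + 55) = (G/2)*(55 + G) = G*(55 + G)/2)
1643/S(-35) + K(-49)/(-3584) = 1643/(2*(-35)**2 + sqrt(2)*sqrt(-35)) + ((1/2)*(-49)*(55 - 49))/(-3584) = 1643/(2*1225 + sqrt(2)*(I*sqrt(35))) + ((1/2)*(-49)*6)*(-1/3584) = 1643/(2450 + I*sqrt(70)) - 147*(-1/3584) = 1643/(2450 + I*sqrt(70)) + 21/512 = 21/512 + 1643/(2450 + I*sqrt(70))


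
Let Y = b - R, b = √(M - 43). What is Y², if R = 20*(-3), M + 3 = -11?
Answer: (60 + I*√57)² ≈ 3543.0 + 905.98*I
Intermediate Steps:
M = -14 (M = -3 - 11 = -14)
b = I*√57 (b = √(-14 - 43) = √(-57) = I*√57 ≈ 7.5498*I)
R = -60
Y = 60 + I*√57 (Y = I*√57 - 1*(-60) = I*√57 + 60 = 60 + I*√57 ≈ 60.0 + 7.5498*I)
Y² = (60 + I*√57)²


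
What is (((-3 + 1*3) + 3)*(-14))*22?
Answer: -924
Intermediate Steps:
(((-3 + 1*3) + 3)*(-14))*22 = (((-3 + 3) + 3)*(-14))*22 = ((0 + 3)*(-14))*22 = (3*(-14))*22 = -42*22 = -924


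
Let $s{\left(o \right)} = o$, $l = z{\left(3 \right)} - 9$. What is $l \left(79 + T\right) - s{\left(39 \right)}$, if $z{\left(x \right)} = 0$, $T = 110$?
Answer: $-1740$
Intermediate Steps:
$l = -9$ ($l = 0 - 9 = -9$)
$l \left(79 + T\right) - s{\left(39 \right)} = - 9 \left(79 + 110\right) - 39 = \left(-9\right) 189 - 39 = -1701 - 39 = -1740$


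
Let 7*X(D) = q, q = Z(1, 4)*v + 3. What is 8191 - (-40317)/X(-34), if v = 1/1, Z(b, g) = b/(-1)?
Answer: 298601/2 ≈ 1.4930e+5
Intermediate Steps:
Z(b, g) = -b (Z(b, g) = b*(-1) = -b)
v = 1 (v = 1*1 = 1)
q = 2 (q = -1*1*1 + 3 = -1*1 + 3 = -1 + 3 = 2)
X(D) = 2/7 (X(D) = (⅐)*2 = 2/7)
8191 - (-40317)/X(-34) = 8191 - (-40317)/2/7 = 8191 - (-40317)*7/2 = 8191 - 1*(-282219/2) = 8191 + 282219/2 = 298601/2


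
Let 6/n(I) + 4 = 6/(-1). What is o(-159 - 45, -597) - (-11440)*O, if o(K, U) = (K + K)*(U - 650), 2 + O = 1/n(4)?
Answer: 1400488/3 ≈ 4.6683e+5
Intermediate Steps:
n(I) = -⅗ (n(I) = 6/(-4 + 6/(-1)) = 6/(-4 + 6*(-1)) = 6/(-4 - 6) = 6/(-10) = 6*(-⅒) = -⅗)
O = -11/3 (O = -2 + 1/(-⅗) = -2 - 5/3 = -11/3 ≈ -3.6667)
o(K, U) = 2*K*(-650 + U) (o(K, U) = (2*K)*(-650 + U) = 2*K*(-650 + U))
o(-159 - 45, -597) - (-11440)*O = 2*(-159 - 45)*(-650 - 597) - (-11440)*(-11)/3 = 2*(-204)*(-1247) - 1*125840/3 = 508776 - 125840/3 = 1400488/3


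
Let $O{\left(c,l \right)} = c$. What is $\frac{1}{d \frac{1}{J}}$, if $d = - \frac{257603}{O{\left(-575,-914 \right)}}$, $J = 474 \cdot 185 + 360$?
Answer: $\frac{50628750}{257603} \approx 196.54$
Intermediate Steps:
$J = 88050$ ($J = 87690 + 360 = 88050$)
$d = \frac{257603}{575}$ ($d = - \frac{257603}{-575} = \left(-257603\right) \left(- \frac{1}{575}\right) = \frac{257603}{575} \approx 448.01$)
$\frac{1}{d \frac{1}{J}} = \frac{1}{\frac{257603}{575} \cdot \frac{1}{88050}} = \frac{1}{\frac{257603}{50628750}} = \frac{50628750}{257603}$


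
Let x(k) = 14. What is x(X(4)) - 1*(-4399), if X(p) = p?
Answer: 4413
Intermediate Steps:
x(X(4)) - 1*(-4399) = 14 - 1*(-4399) = 14 + 4399 = 4413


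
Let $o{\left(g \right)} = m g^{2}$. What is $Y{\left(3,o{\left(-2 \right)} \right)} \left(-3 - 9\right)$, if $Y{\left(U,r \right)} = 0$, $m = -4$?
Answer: $0$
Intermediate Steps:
$o{\left(g \right)} = - 4 g^{2}$
$Y{\left(3,o{\left(-2 \right)} \right)} \left(-3 - 9\right) = 0 \left(-3 - 9\right) = 0 \left(-12\right) = 0$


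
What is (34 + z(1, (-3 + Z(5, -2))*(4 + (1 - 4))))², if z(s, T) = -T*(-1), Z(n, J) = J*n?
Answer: 441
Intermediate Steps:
z(s, T) = T
(34 + z(1, (-3 + Z(5, -2))*(4 + (1 - 4))))² = (34 + (-3 - 2*5)*(4 + (1 - 4)))² = (34 + (-3 - 10)*(4 - 3))² = (34 - 13*1)² = (34 - 13)² = 21² = 441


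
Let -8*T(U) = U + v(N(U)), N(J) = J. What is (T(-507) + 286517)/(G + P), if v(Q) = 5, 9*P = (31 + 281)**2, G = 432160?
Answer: 1146319/1771904 ≈ 0.64694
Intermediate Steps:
P = 10816 (P = (31 + 281)**2/9 = (1/9)*312**2 = (1/9)*97344 = 10816)
T(U) = -5/8 - U/8 (T(U) = -(U + 5)/8 = -(5 + U)/8 = -5/8 - U/8)
(T(-507) + 286517)/(G + P) = ((-5/8 - 1/8*(-507)) + 286517)/(432160 + 10816) = ((-5/8 + 507/8) + 286517)/442976 = (251/4 + 286517)*(1/442976) = (1146319/4)*(1/442976) = 1146319/1771904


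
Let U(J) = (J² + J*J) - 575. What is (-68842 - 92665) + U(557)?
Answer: 458416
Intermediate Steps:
U(J) = -575 + 2*J² (U(J) = (J² + J²) - 575 = 2*J² - 575 = -575 + 2*J²)
(-68842 - 92665) + U(557) = (-68842 - 92665) + (-575 + 2*557²) = -161507 + (-575 + 2*310249) = -161507 + (-575 + 620498) = -161507 + 619923 = 458416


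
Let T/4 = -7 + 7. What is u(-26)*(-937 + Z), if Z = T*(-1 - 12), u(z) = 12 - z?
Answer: -35606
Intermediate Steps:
T = 0 (T = 4*(-7 + 7) = 4*0 = 0)
Z = 0 (Z = 0*(-1 - 12) = 0*(-13) = 0)
u(-26)*(-937 + Z) = (12 - 1*(-26))*(-937 + 0) = (12 + 26)*(-937) = 38*(-937) = -35606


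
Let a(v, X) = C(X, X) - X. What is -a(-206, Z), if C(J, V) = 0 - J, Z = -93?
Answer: -186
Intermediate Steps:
C(J, V) = -J
a(v, X) = -2*X (a(v, X) = -X - X = -2*X)
-a(-206, Z) = -(-2)*(-93) = -1*186 = -186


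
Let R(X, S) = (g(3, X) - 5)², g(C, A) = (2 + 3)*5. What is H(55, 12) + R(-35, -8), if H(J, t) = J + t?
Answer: 467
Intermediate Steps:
g(C, A) = 25 (g(C, A) = 5*5 = 25)
R(X, S) = 400 (R(X, S) = (25 - 5)² = 20² = 400)
H(55, 12) + R(-35, -8) = (55 + 12) + 400 = 67 + 400 = 467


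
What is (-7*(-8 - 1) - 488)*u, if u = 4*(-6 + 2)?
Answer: 6800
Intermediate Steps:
u = -16 (u = 4*(-4) = -16)
(-7*(-8 - 1) - 488)*u = (-7*(-8 - 1) - 488)*(-16) = (-7*(-9) - 488)*(-16) = (63 - 488)*(-16) = -425*(-16) = 6800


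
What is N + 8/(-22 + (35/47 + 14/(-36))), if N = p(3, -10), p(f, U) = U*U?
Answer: 1824332/18311 ≈ 99.630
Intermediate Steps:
p(f, U) = U²
N = 100 (N = (-10)² = 100)
N + 8/(-22 + (35/47 + 14/(-36))) = 100 + 8/(-22 + (35/47 + 14/(-36))) = 100 + 8/(-22 + (35*(1/47) + 14*(-1/36))) = 100 + 8/(-22 + (35/47 - 7/18)) = 100 + 8/(-22 + 301/846) = 100 + 8/(-18311/846) = 100 + 8*(-846/18311) = 100 - 6768/18311 = 1824332/18311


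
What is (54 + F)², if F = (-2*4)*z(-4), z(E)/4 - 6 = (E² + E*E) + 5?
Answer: 1747684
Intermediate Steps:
z(E) = 44 + 8*E² (z(E) = 24 + 4*((E² + E*E) + 5) = 24 + 4*((E² + E²) + 5) = 24 + 4*(2*E² + 5) = 24 + 4*(5 + 2*E²) = 24 + (20 + 8*E²) = 44 + 8*E²)
F = -1376 (F = (-2*4)*(44 + 8*(-4)²) = -8*(44 + 8*16) = -8*(44 + 128) = -8*172 = -1376)
(54 + F)² = (54 - 1376)² = (-1322)² = 1747684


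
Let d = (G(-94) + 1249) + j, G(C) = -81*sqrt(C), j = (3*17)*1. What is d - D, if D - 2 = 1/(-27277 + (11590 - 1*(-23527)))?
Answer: 10176319/7840 - 81*I*sqrt(94) ≈ 1298.0 - 785.32*I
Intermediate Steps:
j = 51 (j = 51*1 = 51)
D = 15681/7840 (D = 2 + 1/(-27277 + (11590 - 1*(-23527))) = 2 + 1/(-27277 + (11590 + 23527)) = 2 + 1/(-27277 + 35117) = 2 + 1/7840 = 15681/7840 ≈ 2.0001)
d = 1300 - 81*I*sqrt(94) (d = (-81*I*sqrt(94) + 1249) + 51 = (1249 - 81*I*sqrt(94)) + 51 = 1300 - 81*I*sqrt(94) ≈ 1300.0 - 785.32*I)
d - D = (1300 - 81*I*sqrt(94)) - 1*15681/7840 = (1300 - 81*I*sqrt(94)) - 15681/7840 = 10176319/7840 - 81*I*sqrt(94)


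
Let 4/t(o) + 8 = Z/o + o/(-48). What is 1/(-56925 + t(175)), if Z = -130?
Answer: -20813/1184786745 ≈ -1.7567e-5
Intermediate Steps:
t(o) = 4/(-8 - 130/o - o/48) (t(o) = 4/(-8 + (-130/o + o/(-48))) = 4/(-8 + (-130/o + o*(-1/48))) = 4/(-8 + (-130/o - o/48)) = 4/(-8 - 130/o - o/48))
1/(-56925 + t(175)) = 1/(-56925 - 192*175/(6240 + 175² + 384*175)) = 1/(-56925 - 192*175/(6240 + 30625 + 67200)) = 1/(-56925 - 192*175/104065) = 1/(-56925 - 192*175*1/104065) = 1/(-56925 - 6720/20813) = 1/(-1184786745/20813) = -20813/1184786745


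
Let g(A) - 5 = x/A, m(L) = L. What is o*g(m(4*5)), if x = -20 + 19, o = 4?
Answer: 99/5 ≈ 19.800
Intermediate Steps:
x = -1
g(A) = 5 - 1/A
o*g(m(4*5)) = 4*(5 - 1/(4*5)) = 4*(5 - 1/20) = 4*(99/20) = 99/5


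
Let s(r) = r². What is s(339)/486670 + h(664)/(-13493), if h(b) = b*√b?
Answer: 114921/486670 - 1328*√166/13493 ≈ -1.0319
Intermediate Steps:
h(b) = b^(3/2)
s(339)/486670 + h(664)/(-13493) = 339²/486670 + 664^(3/2)/(-13493) = 114921*(1/486670) + (1328*√166)*(-1/13493) = 114921/486670 - 1328*√166/13493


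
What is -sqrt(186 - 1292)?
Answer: -I*sqrt(1106) ≈ -33.257*I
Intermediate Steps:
-sqrt(186 - 1292) = -sqrt(-1106) = -I*sqrt(1106)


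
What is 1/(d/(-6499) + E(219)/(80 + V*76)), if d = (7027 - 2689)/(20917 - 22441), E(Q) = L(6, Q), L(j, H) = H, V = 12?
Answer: 818770016/181115295 ≈ 4.5207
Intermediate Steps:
E(Q) = Q
d = -723/254 (d = 4338/(-1524) = 4338*(-1/1524) = -723/254 ≈ -2.8465)
1/(d/(-6499) + E(219)/(80 + V*76)) = 1/(-723/254/(-6499) + 219/(80 + 12*76)) = 1/(-723/254*(-1/6499) + 219/(80 + 912)) = 1/(723/1650746 + 219/992) = 1/(181115295/818770016) = 818770016/181115295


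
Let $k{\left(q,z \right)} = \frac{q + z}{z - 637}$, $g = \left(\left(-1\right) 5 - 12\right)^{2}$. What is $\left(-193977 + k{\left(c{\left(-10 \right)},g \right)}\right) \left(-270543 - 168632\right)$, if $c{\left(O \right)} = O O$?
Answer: $\frac{29646238282375}{348} \approx 8.519 \cdot 10^{10}$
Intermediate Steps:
$c{\left(O \right)} = O^{2}$
$g = 289$ ($g = \left(-5 - 12\right)^{2} = \left(-17\right)^{2} = 289$)
$k{\left(q,z \right)} = \frac{q + z}{-637 + z}$
$\left(-193977 + k{\left(c{\left(-10 \right)},g \right)}\right) \left(-270543 - 168632\right) = \left(-193977 + \frac{\left(-10\right)^{2} + 289}{-637 + 289}\right) \left(-270543 - 168632\right) = \left(-193977 + \frac{100 + 289}{-348}\right) \left(-439175\right) = \left(-193977 - \frac{389}{348}\right) \left(-439175\right) = \left(- \frac{67504385}{348}\right) \left(-439175\right) = \frac{29646238282375}{348}$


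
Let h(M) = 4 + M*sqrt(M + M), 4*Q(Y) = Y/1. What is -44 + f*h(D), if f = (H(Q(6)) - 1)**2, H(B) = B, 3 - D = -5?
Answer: -35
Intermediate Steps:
Q(Y) = Y/4 (Q(Y) = (Y/1)/4 = (Y*1)/4 = Y/4)
D = 8 (D = 3 - 1*(-5) = 3 + 5 = 8)
f = 1/4 (f = ((1/4)*6 - 1)**2 = (3/2 - 1)**2 = (1/2)**2 = 1/4 ≈ 0.25000)
h(M) = 4 + sqrt(2)*M**(3/2) (h(M) = 4 + M*sqrt(2*M) = 4 + M*(sqrt(2)*sqrt(M)) = 4 + sqrt(2)*M**(3/2))
-44 + f*h(D) = -44 + (4 + sqrt(2)*8**(3/2))/4 = -44 + (4 + sqrt(2)*(16*sqrt(2)))/4 = -44 + (4 + 32)/4 = -44 + (1/4)*36 = -44 + 9 = -35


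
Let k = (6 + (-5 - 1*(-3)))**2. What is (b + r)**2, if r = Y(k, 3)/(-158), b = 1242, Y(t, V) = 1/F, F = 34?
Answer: 44515890912529/28858384 ≈ 1.5426e+6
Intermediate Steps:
k = 16 (k = (6 + (-5 + 3))**2 = (6 - 2)**2 = 4**2 = 16)
Y(t, V) = 1/34
r = -1/5372 (r = (1/34)/(-158) = (1/34)*(-1/158) = -1/5372 ≈ -0.00018615)
(b + r)**2 = (1242 - 1/5372)**2 = (6672023/5372)**2 = 44515890912529/28858384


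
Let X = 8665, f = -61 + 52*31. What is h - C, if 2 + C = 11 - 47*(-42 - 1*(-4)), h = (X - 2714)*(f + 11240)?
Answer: 76117446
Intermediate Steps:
f = 1551 (f = -61 + 1612 = 1551)
h = 76119241 (h = (8665 - 2714)*(1551 + 11240) = 5951*12791 = 76119241)
C = 1795 (C = -2 + (11 - 47*(-42 - 1*(-4))) = -2 + (11 - 47*(-42 + 4)) = -2 + (11 - 47*(-38)) = -2 + (11 + 1786) = -2 + 1797 = 1795)
h - C = 76119241 - 1*1795 = 76119241 - 1795 = 76117446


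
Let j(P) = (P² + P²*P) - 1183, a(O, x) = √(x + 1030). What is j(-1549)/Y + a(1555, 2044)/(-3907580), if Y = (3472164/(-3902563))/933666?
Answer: 2255610702199854643483/578694 - √3074/3907580 ≈ 3.8978e+15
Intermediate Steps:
a(O, x) = √(1030 + x)
j(P) = -1183 + P² + P³ (j(P) = (P² + P³) - 1183 = -1183 + P² + P³)
Y = -578694/607281730993 (Y = (3472164*(-1/3902563))*(1/933666) = -3472164/3902563*1/933666 = -578694/607281730993 ≈ -9.5292e-7)
j(-1549)/Y + a(1555, 2044)/(-3907580) = (-1183 + (-1549)² + (-1549)³)/(-578694/607281730993) + √(1030 + 2044)/(-3907580) = (-1183 + 2399401 - 3716672149)*(-607281730993/578694) + √3074*(-1/3907580) = -3714273931*(-607281730993/578694) - √3074/3907580 = 2255610702199854643483/578694 - √3074/3907580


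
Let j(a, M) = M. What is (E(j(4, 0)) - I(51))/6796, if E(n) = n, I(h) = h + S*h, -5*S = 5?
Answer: 0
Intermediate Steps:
S = -1 (S = -1/5*5 = -1)
I(h) = 0 (I(h) = h - h = 0)
(E(j(4, 0)) - I(51))/6796 = (0 - 1*0)/6796 = (0 + 0)*(1/6796) = 0*(1/6796) = 0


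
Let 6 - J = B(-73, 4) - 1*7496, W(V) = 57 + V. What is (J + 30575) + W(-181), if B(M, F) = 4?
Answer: 37949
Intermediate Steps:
J = 7498 (J = 6 - (4 - 1*7496) = 6 - (4 - 7496) = 6 - 1*(-7492) = 6 + 7492 = 7498)
(J + 30575) + W(-181) = (7498 + 30575) + (57 - 181) = 38073 - 124 = 37949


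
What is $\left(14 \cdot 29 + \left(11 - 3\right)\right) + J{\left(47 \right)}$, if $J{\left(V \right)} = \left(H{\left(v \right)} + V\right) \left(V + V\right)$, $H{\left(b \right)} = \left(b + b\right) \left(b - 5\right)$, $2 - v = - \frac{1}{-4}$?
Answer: $\frac{15051}{4} \approx 3762.8$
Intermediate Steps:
$v = \frac{7}{4}$ ($v = 2 - - \frac{1}{-4} = 2 - \left(-1\right) \left(- \frac{1}{4}\right) = 2 - \frac{1}{4} = \frac{7}{4} \approx 1.75$)
$H{\left(b \right)} = 2 b \left(-5 + b\right)$
$J{\left(V \right)} = 2 V \left(- \frac{91}{8} + V\right)$ ($J{\left(V \right)} = \left(2 \cdot \frac{7}{4} \left(-5 + \frac{7}{4}\right) + V\right) \left(V + V\right) = \left(2 \cdot \frac{7}{4} \left(- \frac{13}{4}\right) + V\right) 2 V = \left(- \frac{91}{8} + V\right) 2 V = 2 V \left(- \frac{91}{8} + V\right)$)
$\left(14 \cdot 29 + \left(11 - 3\right)\right) + J{\left(47 \right)} = \left(14 \cdot 29 + \left(11 - 3\right)\right) + \frac{1}{4} \cdot 47 \left(-91 + 8 \cdot 47\right) = \left(406 + 8\right) + \frac{1}{4} \cdot 47 \left(-91 + 376\right) = 414 + \frac{1}{4} \cdot 47 \cdot 285 = 414 + \frac{13395}{4} = \frac{15051}{4}$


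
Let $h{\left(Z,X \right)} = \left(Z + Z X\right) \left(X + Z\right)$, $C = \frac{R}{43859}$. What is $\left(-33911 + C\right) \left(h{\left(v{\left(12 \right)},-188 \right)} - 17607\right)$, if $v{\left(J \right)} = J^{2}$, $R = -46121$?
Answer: $- \frac{1736070551340750}{43859} \approx -3.9583 \cdot 10^{10}$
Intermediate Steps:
$C = - \frac{46121}{43859} \approx -1.0516$
$h{\left(Z,X \right)} = \left(X + Z\right) \left(Z + X Z\right)$ ($h{\left(Z,X \right)} = \left(Z + X Z\right) \left(X + Z\right) = \left(X + Z\right) \left(Z + X Z\right)$)
$\left(-33911 + C\right) \left(h{\left(v{\left(12 \right)},-188 \right)} - 17607\right) = \left(-33911 - \frac{46121}{43859}\right) \left(12^{2} \left(-188 + 12^{2} + \left(-188\right)^{2} - 188 \cdot 12^{2}\right) - 17607\right) = - \frac{1487348670 \left(144 \left(-188 + 144 + 35344 - 27072\right) - 17607\right)}{43859} = - \frac{1487348670 \left(144 \cdot 8228 - 17607\right)}{43859} = - \frac{1487348670 \left(1184832 - 17607\right)}{43859} = \left(- \frac{1487348670}{43859}\right) 1167225 = - \frac{1736070551340750}{43859}$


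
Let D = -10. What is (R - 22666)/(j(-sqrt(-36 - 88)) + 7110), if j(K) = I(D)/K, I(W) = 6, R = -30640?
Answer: -1305463940/174123901 + 53306*I*sqrt(31)/522371703 ≈ -7.4973 + 0.00056817*I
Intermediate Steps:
j(K) = 6/K
(R - 22666)/(j(-sqrt(-36 - 88)) + 7110) = (-30640 - 22666)/(6/((-sqrt(-36 - 88))) + 7110) = -53306/(6/((-sqrt(-124))) + 7110) = -53306/(6/((-2*I*sqrt(31))) + 7110) = -53306/(6*(I*sqrt(31)/62) + 7110) = -53306/(3*I*sqrt(31)/31 + 7110) = -53306/(7110 + 3*I*sqrt(31)/31)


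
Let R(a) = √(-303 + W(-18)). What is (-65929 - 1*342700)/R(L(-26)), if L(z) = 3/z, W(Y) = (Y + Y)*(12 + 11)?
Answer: 31433*I*√1131/87 ≈ 12151.0*I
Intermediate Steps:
W(Y) = 46*Y (W(Y) = (2*Y)*23 = 46*Y)
R(a) = I*√1131 (R(a) = √(-303 + 46*(-18)) = √(-303 - 828) = √(-1131) = I*√1131)
(-65929 - 1*342700)/R(L(-26)) = (-65929 - 1*342700)/((I*√1131)) = (-65929 - 342700)*(-I*√1131/1131) = -(-31433)*I*√1131/87 = 31433*I*√1131/87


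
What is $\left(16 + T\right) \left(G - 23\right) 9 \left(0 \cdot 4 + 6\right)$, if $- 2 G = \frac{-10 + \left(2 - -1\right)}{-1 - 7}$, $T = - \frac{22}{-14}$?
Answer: $- \frac{1245375}{56} \approx -22239.0$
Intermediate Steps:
$T = \frac{11}{7}$ ($T = \left(-22\right) \left(- \frac{1}{14}\right) = \frac{11}{7} \approx 1.5714$)
$G = - \frac{7}{16}$ ($G = - \frac{\left(-10 + \left(2 - -1\right)\right) \frac{1}{-1 - 7}}{2} = - \frac{\left(-10 + \left(2 + 1\right)\right) \frac{1}{-8}}{2} = - \frac{\left(-10 + 3\right) \left(- \frac{1}{8}\right)}{2} = - \frac{\left(-7\right) \left(- \frac{1}{8}\right)}{2} = \left(- \frac{1}{2}\right) \frac{7}{8} = - \frac{7}{16} \approx -0.4375$)
$\left(16 + T\right) \left(G - 23\right) 9 \left(0 \cdot 4 + 6\right) = \left(16 + \frac{11}{7}\right) \left(- \frac{7}{16} - 23\right) 9 \left(0 \cdot 4 + 6\right) = \frac{123}{7} \left(- \frac{375}{16}\right) 9 \left(0 + 6\right) = \left(- \frac{46125}{112}\right) 9 \cdot 6 = \left(- \frac{415125}{112}\right) 6 = - \frac{1245375}{56}$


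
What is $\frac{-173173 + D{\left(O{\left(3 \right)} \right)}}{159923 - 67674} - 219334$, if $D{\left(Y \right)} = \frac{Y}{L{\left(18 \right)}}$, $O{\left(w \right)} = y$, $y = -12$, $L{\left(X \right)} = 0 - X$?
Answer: $- \frac{60700546015}{276747} \approx -2.1934 \cdot 10^{5}$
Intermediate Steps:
$L{\left(X \right)} = - X$
$O{\left(w \right)} = -12$
$D{\left(Y \right)} = - \frac{Y}{18}$ ($D{\left(Y \right)} = \frac{Y}{\left(-1\right) 18} = \frac{Y}{-18} = Y \left(- \frac{1}{18}\right) = - \frac{Y}{18}$)
$\frac{-173173 + D{\left(O{\left(3 \right)} \right)}}{159923 - 67674} - 219334 = \frac{-173173 - - \frac{2}{3}}{159923 - 67674} - 219334 = \frac{-173173 + \frac{2}{3}}{92249} - 219334 = \left(- \frac{519517}{3}\right) \frac{1}{92249} - 219334 = - \frac{519517}{276747} - 219334 = - \frac{60700546015}{276747}$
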